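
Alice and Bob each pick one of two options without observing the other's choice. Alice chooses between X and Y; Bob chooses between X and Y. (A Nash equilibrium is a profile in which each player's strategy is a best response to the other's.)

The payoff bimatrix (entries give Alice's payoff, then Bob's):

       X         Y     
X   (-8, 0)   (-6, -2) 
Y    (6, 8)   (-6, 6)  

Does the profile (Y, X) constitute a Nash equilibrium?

At (Y, X), Alice earns 6; switching to X would give -8, so Alice has no profitable deviation.
Bob earns 8; switching to Y would give 6, so Bob has no profitable deviation.
Neither player can gain by a unilateral deviation, so this profile is a Nash equilibrium.

Yes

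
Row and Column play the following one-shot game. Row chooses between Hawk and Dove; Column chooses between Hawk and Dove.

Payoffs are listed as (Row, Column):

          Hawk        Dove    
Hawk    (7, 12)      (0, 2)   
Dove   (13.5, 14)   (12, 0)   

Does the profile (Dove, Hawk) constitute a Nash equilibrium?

At (Dove, Hawk), Row earns 13.5; switching to Hawk would give 7, so Row has no profitable deviation.
Column earns 14; switching to Dove would give 0, so Column has no profitable deviation.
Neither player can gain by a unilateral deviation, so this profile is a Nash equilibrium.

Yes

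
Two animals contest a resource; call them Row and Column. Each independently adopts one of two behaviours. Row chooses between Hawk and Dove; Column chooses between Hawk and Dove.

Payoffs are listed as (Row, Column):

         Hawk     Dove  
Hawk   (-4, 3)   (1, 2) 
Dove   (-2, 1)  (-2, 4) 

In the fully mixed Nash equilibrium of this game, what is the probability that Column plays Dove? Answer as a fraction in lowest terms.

Let y be the probability that Column plays Hawk. In a completely mixed equilibrium, Row must be indifferent between Hawk and Dove.
Row's expected payoff from Hawk is −4y + (1−y); from Dove it is −2y − 2(1−y).
Setting these equal: −5y + 1 = -2, so y = 3/5.
Therefore Column plays Dove with probability 1 − 3/5 = 2/5.

2/5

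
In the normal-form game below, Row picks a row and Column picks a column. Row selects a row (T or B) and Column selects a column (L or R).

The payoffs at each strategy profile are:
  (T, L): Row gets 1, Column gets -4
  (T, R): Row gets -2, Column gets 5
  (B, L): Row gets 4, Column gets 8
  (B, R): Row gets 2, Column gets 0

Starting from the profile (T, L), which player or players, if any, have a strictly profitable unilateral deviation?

Row at (T, L) earns 1; deviating to B yields 4 — a strict improvement.
Column earns -4; deviating to R yields 5 — a strict improvement.
Both Row and Column have strictly profitable deviations.

Both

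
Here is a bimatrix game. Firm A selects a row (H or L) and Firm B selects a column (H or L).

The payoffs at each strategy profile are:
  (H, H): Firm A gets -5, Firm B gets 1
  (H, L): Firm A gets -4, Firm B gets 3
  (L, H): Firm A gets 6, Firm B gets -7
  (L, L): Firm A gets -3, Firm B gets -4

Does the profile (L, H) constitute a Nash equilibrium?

No

At (L, H), Firm A earns 6; switching to H would give -5, so Firm A has no profitable deviation.
Firm B earns -7; switching to L would give -4, so Firm B would deviate.
Since at least one player can profitably deviate, this is not a Nash equilibrium.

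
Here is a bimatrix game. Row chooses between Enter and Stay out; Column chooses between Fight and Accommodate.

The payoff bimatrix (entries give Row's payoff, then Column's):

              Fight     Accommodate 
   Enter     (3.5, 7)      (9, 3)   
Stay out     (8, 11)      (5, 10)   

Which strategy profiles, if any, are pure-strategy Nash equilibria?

(Enter, Fight): Row prefers Stay out (8 > 3.5) — not an equilibrium.
(Enter, Accommodate): Column prefers Fight (7 > 3) — not an equilibrium.
(Stay out, Fight): Row gets 8 ≥ 3.5 from Enter, and Column gets 11 ≥ 10 from Accommodate — Nash equilibrium.
(Stay out, Accommodate): Row prefers Enter (9 > 5); Column prefers Fight (11 > 10) — not an equilibrium.

(Stay out, Fight)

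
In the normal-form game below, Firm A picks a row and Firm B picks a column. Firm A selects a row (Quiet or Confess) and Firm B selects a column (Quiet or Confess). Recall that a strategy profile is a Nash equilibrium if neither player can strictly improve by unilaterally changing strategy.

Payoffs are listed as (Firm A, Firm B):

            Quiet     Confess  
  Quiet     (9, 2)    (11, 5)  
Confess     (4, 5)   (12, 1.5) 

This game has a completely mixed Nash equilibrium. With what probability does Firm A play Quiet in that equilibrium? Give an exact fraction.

Let x be the probability that Firm A plays Quiet. In a completely mixed equilibrium, Firm B must be indifferent between Quiet and Confess.
Firm B's expected payoff from Quiet is 2x + 5(1−x); from Confess it is 5x + 1.5(1−x).
Setting these equal: −3x + 5 = 3.5x + 1.5, so x = 7/13.

7/13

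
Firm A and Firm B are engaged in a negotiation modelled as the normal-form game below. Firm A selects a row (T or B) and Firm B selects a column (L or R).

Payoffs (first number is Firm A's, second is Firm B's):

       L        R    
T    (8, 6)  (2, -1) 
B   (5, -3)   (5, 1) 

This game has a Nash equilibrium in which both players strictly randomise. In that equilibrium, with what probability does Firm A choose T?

4/11

Let r be the probability that Firm A plays T. In a completely mixed equilibrium, Firm B must be indifferent between L and R.
Firm B's expected payoff from L is 6r − 3(1−r); from R it is −r + (1−r).
Setting these equal: 9r − 3 = −2r + 1, so r = 4/11.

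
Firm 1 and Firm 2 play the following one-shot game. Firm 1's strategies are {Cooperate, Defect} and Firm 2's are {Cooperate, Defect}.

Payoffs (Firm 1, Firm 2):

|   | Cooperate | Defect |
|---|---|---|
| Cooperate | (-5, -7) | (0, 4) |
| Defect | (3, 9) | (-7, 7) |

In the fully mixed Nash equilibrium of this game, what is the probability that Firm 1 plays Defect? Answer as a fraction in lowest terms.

11/13

Let r be the probability that Firm 1 plays Cooperate. In a completely mixed equilibrium, Firm 2 must be indifferent between Cooperate and Defect.
Firm 2's expected payoff from Cooperate is −7r + 9(1−r); from Defect it is 4r + 7(1−r).
Setting these equal: −16r + 9 = −3r + 7, so r = 2/13.
Therefore Firm 1 plays Defect with probability 1 − 2/13 = 11/13.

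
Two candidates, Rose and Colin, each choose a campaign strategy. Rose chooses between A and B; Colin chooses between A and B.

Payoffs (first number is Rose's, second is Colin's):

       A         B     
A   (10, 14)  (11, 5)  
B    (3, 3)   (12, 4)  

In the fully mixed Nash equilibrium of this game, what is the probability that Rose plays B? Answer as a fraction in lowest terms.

Let r be the probability that Rose plays A. In a completely mixed equilibrium, Colin must be indifferent between A and B.
Colin's expected payoff from A is 14r + 3(1−r); from B it is 5r + 4(1−r).
Setting these equal: 11r + 3 = r + 4, so r = 1/10.
Therefore Rose plays B with probability 1 − 1/10 = 9/10.

9/10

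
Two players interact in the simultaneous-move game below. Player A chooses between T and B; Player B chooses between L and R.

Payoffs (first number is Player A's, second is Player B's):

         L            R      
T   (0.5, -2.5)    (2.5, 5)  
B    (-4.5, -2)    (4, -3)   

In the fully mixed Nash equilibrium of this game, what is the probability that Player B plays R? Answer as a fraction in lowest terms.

10/13

Let q be the probability that Player B plays L. In a completely mixed equilibrium, Player A must be indifferent between T and B.
Player A's expected payoff from T is 0.5q + 2.5(1−q); from B it is −4.5q + 4(1−q).
Setting these equal: −2q + 2.5 = −8.5q + 4, so q = 3/13.
Therefore Player B plays R with probability 1 − 3/13 = 10/13.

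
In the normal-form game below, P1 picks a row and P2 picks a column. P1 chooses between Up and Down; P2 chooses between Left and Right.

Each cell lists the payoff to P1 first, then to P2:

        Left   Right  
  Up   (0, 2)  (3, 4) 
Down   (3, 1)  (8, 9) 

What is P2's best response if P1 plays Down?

Against Down, P2 earns 1 from Left and 9 from Right.
So Right is the best response.

Right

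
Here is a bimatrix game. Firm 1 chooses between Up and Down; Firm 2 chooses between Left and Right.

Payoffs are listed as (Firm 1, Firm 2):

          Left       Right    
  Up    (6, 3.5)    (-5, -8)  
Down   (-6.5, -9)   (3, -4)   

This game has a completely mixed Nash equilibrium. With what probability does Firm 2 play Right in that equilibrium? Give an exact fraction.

Let c be the probability that Firm 2 plays Left. In a completely mixed equilibrium, Firm 1 must be indifferent between Up and Down.
Firm 1's expected payoff from Up is 6c − 5(1−c); from Down it is −6.5c + 3(1−c).
Setting these equal: 11c − 5 = −9.5c + 3, so c = 16/41.
Therefore Firm 2 plays Right with probability 1 − 16/41 = 25/41.

25/41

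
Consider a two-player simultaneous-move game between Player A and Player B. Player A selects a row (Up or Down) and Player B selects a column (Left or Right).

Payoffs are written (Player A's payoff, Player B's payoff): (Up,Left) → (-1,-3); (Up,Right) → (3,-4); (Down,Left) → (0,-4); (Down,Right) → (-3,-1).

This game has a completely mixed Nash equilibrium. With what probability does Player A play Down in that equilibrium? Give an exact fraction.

1/4

Let p be the probability that Player A plays Up. In a completely mixed equilibrium, Player B must be indifferent between Left and Right.
Player B's expected payoff from Left is −3p − 4(1−p); from Right it is −4p − (1−p).
Setting these equal: p − 4 = −3p − 1, so p = 3/4.
Therefore Player A plays Down with probability 1 − 3/4 = 1/4.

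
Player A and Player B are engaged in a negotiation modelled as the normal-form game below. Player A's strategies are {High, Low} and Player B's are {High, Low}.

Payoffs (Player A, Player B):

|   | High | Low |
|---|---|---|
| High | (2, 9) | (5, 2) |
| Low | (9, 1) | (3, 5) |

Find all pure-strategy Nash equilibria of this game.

none

(High, High): Player A prefers Low (9 > 2) — not an equilibrium.
(High, Low): Player B prefers High (9 > 2) — not an equilibrium.
(Low, High): Player B prefers Low (5 > 1) — not an equilibrium.
(Low, Low): Player A prefers High (5 > 3) — not an equilibrium.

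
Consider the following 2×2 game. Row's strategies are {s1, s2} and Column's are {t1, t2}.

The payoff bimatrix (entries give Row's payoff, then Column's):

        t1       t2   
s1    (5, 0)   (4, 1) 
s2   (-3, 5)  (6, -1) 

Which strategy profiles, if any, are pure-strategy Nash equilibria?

(s1, t1): Column prefers t2 (1 > 0) — not an equilibrium.
(s1, t2): Row prefers s2 (6 > 4) — not an equilibrium.
(s2, t1): Row prefers s1 (5 > -3) — not an equilibrium.
(s2, t2): Column prefers t1 (5 > -1) — not an equilibrium.

none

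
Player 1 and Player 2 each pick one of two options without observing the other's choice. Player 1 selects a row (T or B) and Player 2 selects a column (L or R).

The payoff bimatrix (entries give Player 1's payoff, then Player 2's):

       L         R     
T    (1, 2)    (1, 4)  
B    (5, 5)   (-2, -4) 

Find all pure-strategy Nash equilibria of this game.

(T, L): Player 1 prefers B (5 > 1); Player 2 prefers R (4 > 2) — not an equilibrium.
(T, R): Player 1 gets 1 ≥ -2 from B, and Player 2 gets 4 ≥ 2 from L — Nash equilibrium.
(B, L): Player 1 gets 5 ≥ 1 from T, and Player 2 gets 5 ≥ -4 from R — Nash equilibrium.
(B, R): Player 1 prefers T (1 > -2); Player 2 prefers L (5 > -4) — not an equilibrium.

(T, R) and (B, L)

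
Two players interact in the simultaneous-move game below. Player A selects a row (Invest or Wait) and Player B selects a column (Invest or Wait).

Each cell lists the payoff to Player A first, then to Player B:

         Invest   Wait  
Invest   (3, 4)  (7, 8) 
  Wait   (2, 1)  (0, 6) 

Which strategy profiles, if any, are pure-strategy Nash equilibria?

(Invest, Wait)

(Invest, Invest): Player B prefers Wait (8 > 4) — not an equilibrium.
(Invest, Wait): Player A gets 7 ≥ 0 from Wait, and Player B gets 8 ≥ 4 from Invest — Nash equilibrium.
(Wait, Invest): Player A prefers Invest (3 > 2); Player B prefers Wait (6 > 1) — not an equilibrium.
(Wait, Wait): Player A prefers Invest (7 > 0) — not an equilibrium.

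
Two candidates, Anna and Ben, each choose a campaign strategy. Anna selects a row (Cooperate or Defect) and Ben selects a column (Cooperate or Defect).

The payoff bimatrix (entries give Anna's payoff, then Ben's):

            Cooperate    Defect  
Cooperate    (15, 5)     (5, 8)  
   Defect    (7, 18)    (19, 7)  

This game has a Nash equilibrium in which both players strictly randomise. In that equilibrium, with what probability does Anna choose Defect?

3/14

Let p be the probability that Anna plays Cooperate. In a completely mixed equilibrium, Ben must be indifferent between Cooperate and Defect.
Ben's expected payoff from Cooperate is 5p + 18(1−p); from Defect it is 8p + 7(1−p).
Setting these equal: −13p + 18 = p + 7, so p = 11/14.
Therefore Anna plays Defect with probability 1 − 11/14 = 3/14.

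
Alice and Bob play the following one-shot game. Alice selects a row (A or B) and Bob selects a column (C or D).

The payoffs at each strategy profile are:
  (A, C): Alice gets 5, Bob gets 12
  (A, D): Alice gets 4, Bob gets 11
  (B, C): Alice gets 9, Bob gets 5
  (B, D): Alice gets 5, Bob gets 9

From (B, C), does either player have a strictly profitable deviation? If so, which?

Alice at (B, C) earns 9; deviating to A yields 5 — not better.
Bob earns 5; deviating to D yields 9 — a strict improvement.
Only Bob has a strictly profitable deviation.

Bob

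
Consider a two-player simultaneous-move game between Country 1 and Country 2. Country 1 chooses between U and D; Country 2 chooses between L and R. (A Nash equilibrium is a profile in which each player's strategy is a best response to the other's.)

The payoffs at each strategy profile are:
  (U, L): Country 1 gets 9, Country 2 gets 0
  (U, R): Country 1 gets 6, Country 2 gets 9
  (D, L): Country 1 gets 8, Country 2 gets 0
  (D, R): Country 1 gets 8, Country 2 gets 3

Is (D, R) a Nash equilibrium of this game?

At (D, R), Country 1 earns 8; switching to U would give 6, so Country 1 has no profitable deviation.
Country 2 earns 3; switching to L would give 0, so Country 2 has no profitable deviation.
Neither player can gain by a unilateral deviation, so this profile is a Nash equilibrium.

Yes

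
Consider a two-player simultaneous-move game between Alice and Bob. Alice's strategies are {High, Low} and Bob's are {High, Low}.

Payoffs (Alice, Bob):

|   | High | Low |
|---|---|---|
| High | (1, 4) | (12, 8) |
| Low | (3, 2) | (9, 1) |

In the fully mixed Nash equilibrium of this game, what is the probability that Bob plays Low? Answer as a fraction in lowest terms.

2/5

Let c be the probability that Bob plays High. In a completely mixed equilibrium, Alice must be indifferent between High and Low.
Alice's expected payoff from High is c + 12(1−c); from Low it is 3c + 9(1−c).
Setting these equal: −11c + 12 = −6c + 9, so c = 3/5.
Therefore Bob plays Low with probability 1 − 3/5 = 2/5.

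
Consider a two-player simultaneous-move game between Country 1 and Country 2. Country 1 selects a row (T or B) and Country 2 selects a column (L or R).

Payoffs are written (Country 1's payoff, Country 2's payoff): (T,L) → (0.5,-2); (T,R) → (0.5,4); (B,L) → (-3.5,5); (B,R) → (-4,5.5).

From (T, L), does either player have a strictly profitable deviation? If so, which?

Country 1 at (T, L) earns 0.5; deviating to B yields -3.5 — not better.
Country 2 earns -2; deviating to R yields 4 — a strict improvement.
Only Country 2 has a strictly profitable deviation.

Country 2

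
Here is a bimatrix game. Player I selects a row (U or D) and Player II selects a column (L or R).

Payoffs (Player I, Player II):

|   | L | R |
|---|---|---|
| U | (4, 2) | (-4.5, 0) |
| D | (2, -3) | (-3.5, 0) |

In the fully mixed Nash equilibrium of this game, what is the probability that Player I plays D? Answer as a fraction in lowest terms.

Let x be the probability that Player I plays U. In a completely mixed equilibrium, Player II must be indifferent between L and R.
Player II's expected payoff from L is 2x − 3(1−x); from R it is 0.
Setting these equal: 5x − 3 = 0, so x = 3/5.
Therefore Player I plays D with probability 1 − 3/5 = 2/5.

2/5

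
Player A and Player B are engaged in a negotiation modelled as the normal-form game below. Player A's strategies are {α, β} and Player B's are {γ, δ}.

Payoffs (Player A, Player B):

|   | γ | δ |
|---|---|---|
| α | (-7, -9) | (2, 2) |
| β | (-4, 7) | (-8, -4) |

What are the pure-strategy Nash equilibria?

(α, γ): Player A prefers β (-4 > -7); Player B prefers δ (2 > -9) — not an equilibrium.
(α, δ): Player A gets 2 ≥ -8 from β, and Player B gets 2 ≥ -9 from γ — Nash equilibrium.
(β, γ): Player A gets -4 ≥ -7 from α, and Player B gets 7 ≥ -4 from δ — Nash equilibrium.
(β, δ): Player A prefers α (2 > -8); Player B prefers γ (7 > -4) — not an equilibrium.

(α, δ) and (β, γ)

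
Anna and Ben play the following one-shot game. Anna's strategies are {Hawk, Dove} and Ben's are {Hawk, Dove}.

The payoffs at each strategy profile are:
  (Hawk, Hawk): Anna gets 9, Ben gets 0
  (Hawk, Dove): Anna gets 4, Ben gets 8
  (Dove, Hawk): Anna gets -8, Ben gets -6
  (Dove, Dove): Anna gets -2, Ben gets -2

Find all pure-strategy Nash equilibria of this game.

(Hawk, Dove)

(Hawk, Hawk): Ben prefers Dove (8 > 0) — not an equilibrium.
(Hawk, Dove): Anna gets 4 ≥ -2 from Dove, and Ben gets 8 ≥ 0 from Hawk — Nash equilibrium.
(Dove, Hawk): Anna prefers Hawk (9 > -8); Ben prefers Dove (-2 > -6) — not an equilibrium.
(Dove, Dove): Anna prefers Hawk (4 > -2) — not an equilibrium.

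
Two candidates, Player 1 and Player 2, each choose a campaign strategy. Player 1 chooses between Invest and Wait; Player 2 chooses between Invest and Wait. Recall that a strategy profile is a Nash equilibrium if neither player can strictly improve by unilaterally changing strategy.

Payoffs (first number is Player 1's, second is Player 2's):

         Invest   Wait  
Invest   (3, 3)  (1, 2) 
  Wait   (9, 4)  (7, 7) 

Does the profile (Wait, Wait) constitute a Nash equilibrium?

Yes

At (Wait, Wait), Player 1 earns 7; switching to Invest would give 1, so Player 1 has no profitable deviation.
Player 2 earns 7; switching to Invest would give 4, so Player 2 has no profitable deviation.
Neither player can gain by a unilateral deviation, so this profile is a Nash equilibrium.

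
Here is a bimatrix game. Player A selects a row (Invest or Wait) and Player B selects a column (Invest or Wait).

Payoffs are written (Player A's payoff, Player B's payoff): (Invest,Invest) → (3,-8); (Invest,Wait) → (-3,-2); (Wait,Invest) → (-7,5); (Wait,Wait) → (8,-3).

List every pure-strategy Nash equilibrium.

(Invest, Invest): Player B prefers Wait (-2 > -8) — not an equilibrium.
(Invest, Wait): Player A prefers Wait (8 > -3) — not an equilibrium.
(Wait, Invest): Player A prefers Invest (3 > -7) — not an equilibrium.
(Wait, Wait): Player B prefers Invest (5 > -3) — not an equilibrium.

none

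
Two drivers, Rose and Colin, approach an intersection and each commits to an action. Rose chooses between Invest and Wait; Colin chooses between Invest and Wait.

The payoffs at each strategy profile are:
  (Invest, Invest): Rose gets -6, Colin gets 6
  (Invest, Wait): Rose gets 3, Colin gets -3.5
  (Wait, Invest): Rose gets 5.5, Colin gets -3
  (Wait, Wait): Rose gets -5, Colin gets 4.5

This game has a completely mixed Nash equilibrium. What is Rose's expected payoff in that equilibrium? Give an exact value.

-9/13

First find y, the probability Colin plays Invest, from Rose's indifference between Invest and Wait: −6y + 3(1−y) = 5.5y − 5(1−y), giving y = 16/39.
Since Rose is indifferent in equilibrium, Rose's expected payoff equals the payoff from either row against (16/39, 23/39). Using Invest: −6(16/39) + 3(23/39) = -9/13.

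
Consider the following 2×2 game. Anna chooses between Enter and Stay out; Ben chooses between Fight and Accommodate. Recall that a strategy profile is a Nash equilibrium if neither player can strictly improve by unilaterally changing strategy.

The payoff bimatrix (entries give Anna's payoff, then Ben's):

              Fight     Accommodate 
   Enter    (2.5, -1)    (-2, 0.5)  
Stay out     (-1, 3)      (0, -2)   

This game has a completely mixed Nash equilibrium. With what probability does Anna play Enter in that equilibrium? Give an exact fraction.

Let p be the probability that Anna plays Enter. In a completely mixed equilibrium, Ben must be indifferent between Fight and Accommodate.
Ben's expected payoff from Fight is −p + 3(1−p); from Accommodate it is 0.5p − 2(1−p).
Setting these equal: −4p + 3 = 2.5p − 2, so p = 10/13.

10/13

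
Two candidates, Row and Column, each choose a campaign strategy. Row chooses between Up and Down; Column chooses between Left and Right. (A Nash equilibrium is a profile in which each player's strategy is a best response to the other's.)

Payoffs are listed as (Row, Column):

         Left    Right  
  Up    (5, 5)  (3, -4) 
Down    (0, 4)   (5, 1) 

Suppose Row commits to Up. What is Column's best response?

Left

Against Up, Column earns 5 from Left and -4 from Right.
So Left is the best response.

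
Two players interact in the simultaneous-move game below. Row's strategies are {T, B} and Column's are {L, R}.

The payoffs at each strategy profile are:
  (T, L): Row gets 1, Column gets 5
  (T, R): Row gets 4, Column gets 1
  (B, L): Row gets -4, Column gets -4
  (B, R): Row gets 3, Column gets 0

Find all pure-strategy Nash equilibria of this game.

(T, L)

(T, L): Row gets 1 ≥ -4 from B, and Column gets 5 ≥ 1 from R — Nash equilibrium.
(T, R): Column prefers L (5 > 1) — not an equilibrium.
(B, L): Row prefers T (1 > -4); Column prefers R (0 > -4) — not an equilibrium.
(B, R): Row prefers T (4 > 3) — not an equilibrium.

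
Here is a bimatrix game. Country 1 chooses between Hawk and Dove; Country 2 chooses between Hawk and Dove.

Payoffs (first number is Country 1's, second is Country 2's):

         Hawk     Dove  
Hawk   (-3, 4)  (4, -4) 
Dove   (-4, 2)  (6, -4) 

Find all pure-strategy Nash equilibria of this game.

(Hawk, Hawk)

(Hawk, Hawk): Country 1 gets -3 ≥ -4 from Dove, and Country 2 gets 4 ≥ -4 from Dove — Nash equilibrium.
(Hawk, Dove): Country 1 prefers Dove (6 > 4); Country 2 prefers Hawk (4 > -4) — not an equilibrium.
(Dove, Hawk): Country 1 prefers Hawk (-3 > -4) — not an equilibrium.
(Dove, Dove): Country 2 prefers Hawk (2 > -4) — not an equilibrium.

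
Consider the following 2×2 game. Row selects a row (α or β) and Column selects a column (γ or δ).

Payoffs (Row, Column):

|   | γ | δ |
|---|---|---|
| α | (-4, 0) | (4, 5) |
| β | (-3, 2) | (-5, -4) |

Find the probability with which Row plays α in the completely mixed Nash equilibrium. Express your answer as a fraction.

Let r be the probability that Row plays α. In a completely mixed equilibrium, Column must be indifferent between γ and δ.
Column's expected payoff from γ is 2(1−r); from δ it is 5r − 4(1−r).
Setting these equal: −2r + 2 = 9r − 4, so r = 6/11.

6/11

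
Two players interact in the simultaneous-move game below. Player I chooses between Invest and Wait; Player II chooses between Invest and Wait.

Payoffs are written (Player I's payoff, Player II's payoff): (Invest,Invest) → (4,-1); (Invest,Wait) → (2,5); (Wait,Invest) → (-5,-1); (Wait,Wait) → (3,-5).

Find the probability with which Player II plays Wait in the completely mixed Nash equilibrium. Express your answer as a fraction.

9/10

Let q be the probability that Player II plays Invest. In a completely mixed equilibrium, Player I must be indifferent between Invest and Wait.
Player I's expected payoff from Invest is 4q + 2(1−q); from Wait it is −5q + 3(1−q).
Setting these equal: 2q + 2 = −8q + 3, so q = 1/10.
Therefore Player II plays Wait with probability 1 − 1/10 = 9/10.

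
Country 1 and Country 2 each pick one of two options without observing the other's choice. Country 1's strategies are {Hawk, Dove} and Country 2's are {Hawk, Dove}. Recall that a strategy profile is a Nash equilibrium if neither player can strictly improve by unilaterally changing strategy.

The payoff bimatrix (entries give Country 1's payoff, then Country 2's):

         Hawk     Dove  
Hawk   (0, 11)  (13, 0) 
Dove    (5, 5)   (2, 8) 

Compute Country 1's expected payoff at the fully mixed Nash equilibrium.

First find y, the probability Country 2 plays Hawk, from Country 1's indifference between Hawk and Dove: 13(1−y) = 5y + 2(1−y), giving y = 11/16.
Since Country 1 is indifferent in equilibrium, Country 1's expected payoff equals the payoff from either row against (11/16, 5/16). Using Hawk: 13(5/16) = 65/16.

65/16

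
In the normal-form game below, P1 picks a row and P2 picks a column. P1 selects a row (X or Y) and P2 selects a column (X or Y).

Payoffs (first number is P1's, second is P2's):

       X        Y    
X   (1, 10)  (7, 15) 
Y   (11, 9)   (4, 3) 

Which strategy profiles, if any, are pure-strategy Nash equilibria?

(X, Y) and (Y, X)

(X, X): P1 prefers Y (11 > 1); P2 prefers Y (15 > 10) — not an equilibrium.
(X, Y): P1 gets 7 ≥ 4 from Y, and P2 gets 15 ≥ 10 from X — Nash equilibrium.
(Y, X): P1 gets 11 ≥ 1 from X, and P2 gets 9 ≥ 3 from Y — Nash equilibrium.
(Y, Y): P1 prefers X (7 > 4); P2 prefers X (9 > 3) — not an equilibrium.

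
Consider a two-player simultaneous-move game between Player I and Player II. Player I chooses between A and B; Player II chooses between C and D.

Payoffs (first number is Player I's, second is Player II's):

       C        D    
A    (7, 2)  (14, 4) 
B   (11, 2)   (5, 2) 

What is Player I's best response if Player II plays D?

Against D, Player I earns 14 from A and 5 from B.
So A is the best response.

A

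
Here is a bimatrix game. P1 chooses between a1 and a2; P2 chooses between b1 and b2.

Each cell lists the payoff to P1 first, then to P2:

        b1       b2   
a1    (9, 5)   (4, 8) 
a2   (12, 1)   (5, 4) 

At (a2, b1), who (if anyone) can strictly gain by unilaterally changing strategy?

P2

P1 at (a2, b1) earns 12; deviating to a1 yields 9 — not better.
P2 earns 1; deviating to b2 yields 4 — a strict improvement.
Only P2 has a strictly profitable deviation.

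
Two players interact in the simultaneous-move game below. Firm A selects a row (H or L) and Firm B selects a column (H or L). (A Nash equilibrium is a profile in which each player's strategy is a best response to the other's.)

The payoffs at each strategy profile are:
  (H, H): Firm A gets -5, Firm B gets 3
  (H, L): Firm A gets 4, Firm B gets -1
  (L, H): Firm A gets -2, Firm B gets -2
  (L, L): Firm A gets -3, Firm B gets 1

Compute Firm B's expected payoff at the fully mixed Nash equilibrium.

First find p, the probability Firm A plays H, from Firm B's indifference between H and L: 3p − 2(1−p) = −p + (1−p), giving p = 3/7.
Since Firm B is indifferent in equilibrium, Firm B's expected payoff equals the payoff from either column against (3/7, 4/7). Using H: 3(3/7) − 2(4/7) = 1/7.

1/7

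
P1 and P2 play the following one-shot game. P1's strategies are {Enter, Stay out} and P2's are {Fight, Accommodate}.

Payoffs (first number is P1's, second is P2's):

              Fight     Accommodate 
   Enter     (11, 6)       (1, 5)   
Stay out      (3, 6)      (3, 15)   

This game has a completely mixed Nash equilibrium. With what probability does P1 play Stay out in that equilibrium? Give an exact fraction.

1/10

Let p be the probability that P1 plays Enter. In a completely mixed equilibrium, P2 must be indifferent between Fight and Accommodate.
P2's expected payoff from Fight is 6p + 6(1−p); from Accommodate it is 5p + 15(1−p).
Setting these equal: 6 = −10p + 15, so p = 9/10.
Therefore P1 plays Stay out with probability 1 − 9/10 = 1/10.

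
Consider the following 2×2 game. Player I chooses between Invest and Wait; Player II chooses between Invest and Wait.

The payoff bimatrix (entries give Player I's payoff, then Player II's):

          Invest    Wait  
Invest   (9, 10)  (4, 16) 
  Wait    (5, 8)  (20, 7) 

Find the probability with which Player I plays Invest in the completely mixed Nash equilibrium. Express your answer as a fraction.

1/7

Let p be the probability that Player I plays Invest. In a completely mixed equilibrium, Player II must be indifferent between Invest and Wait.
Player II's expected payoff from Invest is 10p + 8(1−p); from Wait it is 16p + 7(1−p).
Setting these equal: 2p + 8 = 9p + 7, so p = 1/7.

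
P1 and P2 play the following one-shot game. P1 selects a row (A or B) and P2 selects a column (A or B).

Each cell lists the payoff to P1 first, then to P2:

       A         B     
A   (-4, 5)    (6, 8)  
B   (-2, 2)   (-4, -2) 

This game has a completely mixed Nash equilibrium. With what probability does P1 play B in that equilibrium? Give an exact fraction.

3/7

Let r be the probability that P1 plays A. In a completely mixed equilibrium, P2 must be indifferent between A and B.
P2's expected payoff from A is 5r + 2(1−r); from B it is 8r − 2(1−r).
Setting these equal: 3r + 2 = 10r − 2, so r = 4/7.
Therefore P1 plays B with probability 1 − 4/7 = 3/7.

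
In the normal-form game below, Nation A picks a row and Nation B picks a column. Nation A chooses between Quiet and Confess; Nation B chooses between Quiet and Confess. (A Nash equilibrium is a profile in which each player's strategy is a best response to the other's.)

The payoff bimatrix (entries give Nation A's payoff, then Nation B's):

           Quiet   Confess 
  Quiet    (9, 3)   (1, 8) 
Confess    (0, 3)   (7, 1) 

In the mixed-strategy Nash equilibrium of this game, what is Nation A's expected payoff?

First find y, the probability Nation B plays Quiet, from Nation A's indifference between Quiet and Confess: 9y + (1−y) = 7(1−y), giving y = 2/5.
Since Nation A is indifferent in equilibrium, Nation A's expected payoff equals the payoff from either row against (2/5, 3/5). Using Quiet: 9(2/5) + (3/5) = 21/5.

21/5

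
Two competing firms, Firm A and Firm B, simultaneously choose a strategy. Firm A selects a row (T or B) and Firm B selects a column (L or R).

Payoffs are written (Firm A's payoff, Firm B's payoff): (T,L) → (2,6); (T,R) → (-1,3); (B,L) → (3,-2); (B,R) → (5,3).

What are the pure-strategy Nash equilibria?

(T, L): Firm A prefers B (3 > 2) — not an equilibrium.
(T, R): Firm A prefers B (5 > -1); Firm B prefers L (6 > 3) — not an equilibrium.
(B, L): Firm B prefers R (3 > -2) — not an equilibrium.
(B, R): Firm A gets 5 ≥ -1 from T, and Firm B gets 3 ≥ -2 from L — Nash equilibrium.

(B, R)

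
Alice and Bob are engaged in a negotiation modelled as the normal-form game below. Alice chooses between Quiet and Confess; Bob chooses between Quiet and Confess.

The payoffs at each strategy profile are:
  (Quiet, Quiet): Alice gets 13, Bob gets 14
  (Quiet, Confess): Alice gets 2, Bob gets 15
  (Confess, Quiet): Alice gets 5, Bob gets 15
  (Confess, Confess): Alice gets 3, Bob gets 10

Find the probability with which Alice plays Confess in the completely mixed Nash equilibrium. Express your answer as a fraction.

Let x be the probability that Alice plays Quiet. In a completely mixed equilibrium, Bob must be indifferent between Quiet and Confess.
Bob's expected payoff from Quiet is 14x + 15(1−x); from Confess it is 15x + 10(1−x).
Setting these equal: −x + 15 = 5x + 10, so x = 5/6.
Therefore Alice plays Confess with probability 1 − 5/6 = 1/6.

1/6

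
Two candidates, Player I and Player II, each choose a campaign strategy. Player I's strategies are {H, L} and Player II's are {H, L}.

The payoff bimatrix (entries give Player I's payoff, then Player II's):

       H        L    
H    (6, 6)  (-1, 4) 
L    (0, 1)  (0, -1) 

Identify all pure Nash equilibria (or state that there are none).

(H, H): Player I gets 6 ≥ 0 from L, and Player II gets 6 ≥ 4 from L — Nash equilibrium.
(H, L): Player I prefers L (0 > -1); Player II prefers H (6 > 4) — not an equilibrium.
(L, H): Player I prefers H (6 > 0) — not an equilibrium.
(L, L): Player II prefers H (1 > -1) — not an equilibrium.

(H, H)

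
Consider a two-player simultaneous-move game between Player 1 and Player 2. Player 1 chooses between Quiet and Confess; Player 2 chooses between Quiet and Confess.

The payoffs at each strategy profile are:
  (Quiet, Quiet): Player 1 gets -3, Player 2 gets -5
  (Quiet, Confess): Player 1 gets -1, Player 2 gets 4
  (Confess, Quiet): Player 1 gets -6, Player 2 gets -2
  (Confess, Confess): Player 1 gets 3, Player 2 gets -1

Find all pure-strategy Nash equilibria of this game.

(Confess, Confess)

(Quiet, Quiet): Player 2 prefers Confess (4 > -5) — not an equilibrium.
(Quiet, Confess): Player 1 prefers Confess (3 > -1) — not an equilibrium.
(Confess, Quiet): Player 1 prefers Quiet (-3 > -6); Player 2 prefers Confess (-1 > -2) — not an equilibrium.
(Confess, Confess): Player 1 gets 3 ≥ -1 from Quiet, and Player 2 gets -1 ≥ -2 from Quiet — Nash equilibrium.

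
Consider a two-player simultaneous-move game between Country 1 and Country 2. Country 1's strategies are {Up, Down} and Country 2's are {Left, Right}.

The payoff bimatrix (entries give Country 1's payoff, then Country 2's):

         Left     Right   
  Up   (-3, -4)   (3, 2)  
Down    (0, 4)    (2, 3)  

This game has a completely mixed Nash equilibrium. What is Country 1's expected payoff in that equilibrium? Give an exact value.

First find q, the probability Country 2 plays Left, from Country 1's indifference between Up and Down: −3q + 3(1−q) = 2(1−q), giving q = 1/4.
Since Country 1 is indifferent in equilibrium, Country 1's expected payoff equals the payoff from either row against (1/4, 3/4). Using Up: −3(1/4) + 3(3/4) = 3/2.

3/2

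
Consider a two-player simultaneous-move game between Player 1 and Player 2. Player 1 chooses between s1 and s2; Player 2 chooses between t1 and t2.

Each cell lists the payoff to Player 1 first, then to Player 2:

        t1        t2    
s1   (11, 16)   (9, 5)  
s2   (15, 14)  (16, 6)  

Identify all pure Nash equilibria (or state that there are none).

(s1, t1): Player 1 prefers s2 (15 > 11) — not an equilibrium.
(s1, t2): Player 1 prefers s2 (16 > 9); Player 2 prefers t1 (16 > 5) — not an equilibrium.
(s2, t1): Player 1 gets 15 ≥ 11 from s1, and Player 2 gets 14 ≥ 6 from t2 — Nash equilibrium.
(s2, t2): Player 2 prefers t1 (14 > 6) — not an equilibrium.

(s2, t1)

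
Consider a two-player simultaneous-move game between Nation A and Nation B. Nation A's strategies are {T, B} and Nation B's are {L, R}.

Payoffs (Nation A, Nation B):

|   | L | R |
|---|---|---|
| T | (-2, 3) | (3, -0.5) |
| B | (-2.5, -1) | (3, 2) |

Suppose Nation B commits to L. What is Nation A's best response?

Against L, Nation A earns -2 from T and -2.5 from B.
So T is the best response.

T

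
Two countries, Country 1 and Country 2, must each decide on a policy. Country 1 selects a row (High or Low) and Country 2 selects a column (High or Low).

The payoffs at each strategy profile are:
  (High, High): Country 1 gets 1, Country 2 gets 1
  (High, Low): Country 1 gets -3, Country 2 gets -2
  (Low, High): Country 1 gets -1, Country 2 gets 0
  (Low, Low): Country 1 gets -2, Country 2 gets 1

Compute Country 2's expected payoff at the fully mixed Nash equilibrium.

1/4

First find p, the probability Country 1 plays High, from Country 2's indifference between High and Low: p = −2p + (1−p), giving p = 1/4.
Since Country 2 is indifferent in equilibrium, Country 2's expected payoff equals the payoff from either column against (1/4, 3/4). Using High: (1/4) = 1/4.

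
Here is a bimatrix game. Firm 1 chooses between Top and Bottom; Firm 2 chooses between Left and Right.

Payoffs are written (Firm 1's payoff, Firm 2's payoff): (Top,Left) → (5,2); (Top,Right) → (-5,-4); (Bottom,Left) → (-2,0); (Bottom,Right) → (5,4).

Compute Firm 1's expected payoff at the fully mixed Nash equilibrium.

15/17

First find q, the probability Firm 2 plays Left, from Firm 1's indifference between Top and Bottom: 5q − 5(1−q) = −2q + 5(1−q), giving q = 10/17.
Since Firm 1 is indifferent in equilibrium, Firm 1's expected payoff equals the payoff from either row against (10/17, 7/17). Using Top: 5(10/17) − 5(7/17) = 15/17.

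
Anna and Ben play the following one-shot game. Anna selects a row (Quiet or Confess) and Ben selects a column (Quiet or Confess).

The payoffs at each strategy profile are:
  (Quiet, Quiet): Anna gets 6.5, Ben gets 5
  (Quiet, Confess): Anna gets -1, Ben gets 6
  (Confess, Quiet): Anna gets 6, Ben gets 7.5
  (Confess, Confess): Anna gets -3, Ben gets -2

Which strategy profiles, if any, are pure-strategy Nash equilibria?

(Quiet, Confess)

(Quiet, Quiet): Ben prefers Confess (6 > 5) — not an equilibrium.
(Quiet, Confess): Anna gets -1 ≥ -3 from Confess, and Ben gets 6 ≥ 5 from Quiet — Nash equilibrium.
(Confess, Quiet): Anna prefers Quiet (6.5 > 6) — not an equilibrium.
(Confess, Confess): Anna prefers Quiet (-1 > -3); Ben prefers Quiet (7.5 > -2) — not an equilibrium.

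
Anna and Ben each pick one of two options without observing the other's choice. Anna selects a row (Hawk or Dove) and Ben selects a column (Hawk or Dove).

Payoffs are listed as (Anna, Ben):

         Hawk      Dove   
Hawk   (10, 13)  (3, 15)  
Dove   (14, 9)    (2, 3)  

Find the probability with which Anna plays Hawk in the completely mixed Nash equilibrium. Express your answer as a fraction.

3/4

Let x be the probability that Anna plays Hawk. In a completely mixed equilibrium, Ben must be indifferent between Hawk and Dove.
Ben's expected payoff from Hawk is 13x + 9(1−x); from Dove it is 15x + 3(1−x).
Setting these equal: 4x + 9 = 12x + 3, so x = 3/4.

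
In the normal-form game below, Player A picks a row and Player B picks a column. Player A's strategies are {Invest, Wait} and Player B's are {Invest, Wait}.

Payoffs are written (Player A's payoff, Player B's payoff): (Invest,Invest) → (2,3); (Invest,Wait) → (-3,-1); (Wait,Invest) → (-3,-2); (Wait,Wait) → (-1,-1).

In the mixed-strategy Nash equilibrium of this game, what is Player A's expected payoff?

First find y, the probability Player B plays Invest, from Player A's indifference between Invest and Wait: 2y − 3(1−y) = −3y − (1−y), giving y = 2/7.
Since Player A is indifferent in equilibrium, Player A's expected payoff equals the payoff from either row against (2/7, 5/7). Using Invest: 2(2/7) − 3(5/7) = -11/7.

-11/7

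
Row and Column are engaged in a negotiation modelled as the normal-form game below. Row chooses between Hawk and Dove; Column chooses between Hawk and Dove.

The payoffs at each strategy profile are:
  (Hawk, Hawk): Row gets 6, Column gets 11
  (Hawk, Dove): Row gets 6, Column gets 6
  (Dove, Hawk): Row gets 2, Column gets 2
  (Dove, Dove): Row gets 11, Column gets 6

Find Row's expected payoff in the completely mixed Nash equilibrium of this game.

First find q, the probability Column plays Hawk, from Row's indifference between Hawk and Dove: 6q + 6(1−q) = 2q + 11(1−q), giving q = 5/9.
Since Row is indifferent in equilibrium, Row's expected payoff equals the payoff from either row against (5/9, 4/9). Using Hawk: 6(5/9) + 6(4/9) = 6.

6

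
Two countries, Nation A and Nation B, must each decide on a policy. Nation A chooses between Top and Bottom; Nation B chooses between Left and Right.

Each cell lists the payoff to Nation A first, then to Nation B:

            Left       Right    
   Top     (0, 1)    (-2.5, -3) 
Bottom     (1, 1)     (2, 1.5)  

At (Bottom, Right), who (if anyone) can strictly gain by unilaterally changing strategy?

Nation A at (Bottom, Right) earns 2; deviating to Top yields -2.5 — not better.
Nation B earns 1.5; deviating to Left yields 1 — not better.
Neither player can strictly improve; the profile is a Nash equilibrium.

Neither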